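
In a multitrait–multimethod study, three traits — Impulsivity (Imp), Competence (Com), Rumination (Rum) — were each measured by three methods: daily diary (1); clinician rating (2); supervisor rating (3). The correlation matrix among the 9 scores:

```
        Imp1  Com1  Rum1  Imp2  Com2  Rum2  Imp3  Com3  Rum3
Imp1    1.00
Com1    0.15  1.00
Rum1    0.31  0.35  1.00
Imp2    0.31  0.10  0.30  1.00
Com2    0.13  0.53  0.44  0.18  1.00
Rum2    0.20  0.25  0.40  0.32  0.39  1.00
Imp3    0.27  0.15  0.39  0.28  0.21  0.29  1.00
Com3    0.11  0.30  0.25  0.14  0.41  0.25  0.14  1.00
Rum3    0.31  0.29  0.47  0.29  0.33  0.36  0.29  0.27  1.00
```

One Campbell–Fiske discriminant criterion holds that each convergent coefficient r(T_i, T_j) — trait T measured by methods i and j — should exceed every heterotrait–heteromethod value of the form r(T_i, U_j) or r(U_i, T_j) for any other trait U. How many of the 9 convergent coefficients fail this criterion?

Checking each validity diagonal entry against its comparison values:
Imp (methods 1·2): 0.31 vs {0.13, 0.10, 0.20, 0.30} → pass.
Imp (methods 1·3): 0.27 vs {0.11, 0.15, 0.31, 0.39} → fail.
Imp (methods 2·3): 0.28 vs {0.14, 0.21, 0.29, 0.29} → fail.
Com (methods 1·2): 0.53 vs {0.10, 0.13, 0.25, 0.44} → pass.
Com (methods 1·3): 0.30 vs {0.15, 0.11, 0.29, 0.25} → pass.
Com (methods 2·3): 0.41 vs {0.21, 0.14, 0.33, 0.25} → pass.
Rum (methods 1·2): 0.40 vs {0.30, 0.20, 0.44, 0.25} → fail.
Rum (methods 1·3): 0.47 vs {0.39, 0.31, 0.25, 0.29} → pass.
Rum (methods 2·3): 0.36 vs {0.29, 0.29, 0.25, 0.33} → pass.
3 of 9 fail.

3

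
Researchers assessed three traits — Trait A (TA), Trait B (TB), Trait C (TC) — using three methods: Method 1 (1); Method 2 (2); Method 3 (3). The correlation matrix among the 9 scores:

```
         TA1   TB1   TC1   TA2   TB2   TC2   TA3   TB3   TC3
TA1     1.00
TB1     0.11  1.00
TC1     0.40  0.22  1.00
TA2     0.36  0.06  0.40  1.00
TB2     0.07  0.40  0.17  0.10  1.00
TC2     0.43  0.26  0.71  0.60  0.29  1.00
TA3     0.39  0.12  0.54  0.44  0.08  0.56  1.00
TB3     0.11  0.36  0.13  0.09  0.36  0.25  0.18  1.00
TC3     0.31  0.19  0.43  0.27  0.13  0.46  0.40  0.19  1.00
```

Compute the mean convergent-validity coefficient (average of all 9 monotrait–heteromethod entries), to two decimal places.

Convergent values: 0.36, 0.39, 0.44, 0.40, 0.36, 0.36, 0.71, 0.43, 0.46; mean = 3.91/9 = 0.43.

0.43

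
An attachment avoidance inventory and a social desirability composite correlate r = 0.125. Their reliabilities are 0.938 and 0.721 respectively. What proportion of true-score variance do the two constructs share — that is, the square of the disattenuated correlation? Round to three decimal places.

0.023

Disattenuated r = 0.125 / √(0.938 × 0.721) = 0.125 / 0.8224 = 0.1520.
Shared true-score variance = 0.1520² = 0.0231 ≈ 0.023.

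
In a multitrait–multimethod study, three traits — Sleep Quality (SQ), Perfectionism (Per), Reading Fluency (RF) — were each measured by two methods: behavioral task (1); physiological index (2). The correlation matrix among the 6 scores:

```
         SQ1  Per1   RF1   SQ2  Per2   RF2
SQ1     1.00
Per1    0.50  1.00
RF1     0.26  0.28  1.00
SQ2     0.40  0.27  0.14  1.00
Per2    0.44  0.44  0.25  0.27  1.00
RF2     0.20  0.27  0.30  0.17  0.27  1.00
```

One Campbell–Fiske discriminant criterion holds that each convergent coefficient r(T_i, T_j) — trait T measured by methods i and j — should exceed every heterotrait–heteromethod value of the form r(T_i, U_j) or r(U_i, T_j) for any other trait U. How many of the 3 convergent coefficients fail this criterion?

Each convergent coefficient versus the relevant comparison correlations:
SQ (methods 1·2): 0.40 vs {0.44, 0.27, 0.20, 0.14} → fail.
Per (methods 1·2): 0.44 vs {0.27, 0.44, 0.27, 0.25} → fail.
RF (methods 1·2): 0.30 vs {0.14, 0.20, 0.25, 0.27} → pass.
2 of 3 fail.

2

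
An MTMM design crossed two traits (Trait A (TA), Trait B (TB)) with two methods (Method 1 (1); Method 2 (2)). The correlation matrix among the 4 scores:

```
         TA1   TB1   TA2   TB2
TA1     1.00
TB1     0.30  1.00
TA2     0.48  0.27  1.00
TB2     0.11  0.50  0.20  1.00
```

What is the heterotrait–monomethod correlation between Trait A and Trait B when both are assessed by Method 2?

Different traits, same method: r(TA2, TB2) = 0.20.

0.20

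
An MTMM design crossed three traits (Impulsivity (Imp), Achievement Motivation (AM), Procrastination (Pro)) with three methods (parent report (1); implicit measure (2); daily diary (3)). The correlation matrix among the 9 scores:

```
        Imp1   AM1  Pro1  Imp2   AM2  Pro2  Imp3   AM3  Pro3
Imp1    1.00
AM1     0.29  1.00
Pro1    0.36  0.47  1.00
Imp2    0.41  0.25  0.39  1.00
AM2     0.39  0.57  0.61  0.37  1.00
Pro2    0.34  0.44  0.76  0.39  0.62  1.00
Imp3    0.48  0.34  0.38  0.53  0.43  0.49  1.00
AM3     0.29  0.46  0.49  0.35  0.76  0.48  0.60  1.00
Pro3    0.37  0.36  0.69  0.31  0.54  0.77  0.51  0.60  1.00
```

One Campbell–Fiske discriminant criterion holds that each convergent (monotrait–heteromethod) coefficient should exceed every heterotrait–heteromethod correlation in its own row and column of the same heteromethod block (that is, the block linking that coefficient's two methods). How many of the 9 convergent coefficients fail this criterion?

2

Checking each validity diagonal entry against its comparison values:
Imp (methods 1·2): 0.41 vs {0.39, 0.25, 0.34, 0.39} → pass.
Imp (methods 1·3): 0.48 vs {0.29, 0.34, 0.37, 0.38} → pass.
Imp (methods 2·3): 0.53 vs {0.35, 0.43, 0.31, 0.49} → pass.
AM (methods 1·2): 0.57 vs {0.25, 0.39, 0.44, 0.61} → fail.
AM (methods 1·3): 0.46 vs {0.34, 0.29, 0.36, 0.49} → fail.
AM (methods 2·3): 0.76 vs {0.43, 0.35, 0.54, 0.48} → pass.
Pro (methods 1·2): 0.76 vs {0.39, 0.34, 0.61, 0.44} → pass.
Pro (methods 1·3): 0.69 vs {0.38, 0.37, 0.49, 0.36} → pass.
Pro (methods 2·3): 0.77 vs {0.49, 0.31, 0.48, 0.54} → pass.
2 of 9 fail.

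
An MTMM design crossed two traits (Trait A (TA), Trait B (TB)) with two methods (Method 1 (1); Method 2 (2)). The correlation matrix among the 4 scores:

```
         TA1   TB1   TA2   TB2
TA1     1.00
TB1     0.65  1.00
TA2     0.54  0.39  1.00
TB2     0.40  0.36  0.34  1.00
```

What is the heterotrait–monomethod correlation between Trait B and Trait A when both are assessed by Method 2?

0.34

Different traits, same method: r(TB2, TA2) = 0.34.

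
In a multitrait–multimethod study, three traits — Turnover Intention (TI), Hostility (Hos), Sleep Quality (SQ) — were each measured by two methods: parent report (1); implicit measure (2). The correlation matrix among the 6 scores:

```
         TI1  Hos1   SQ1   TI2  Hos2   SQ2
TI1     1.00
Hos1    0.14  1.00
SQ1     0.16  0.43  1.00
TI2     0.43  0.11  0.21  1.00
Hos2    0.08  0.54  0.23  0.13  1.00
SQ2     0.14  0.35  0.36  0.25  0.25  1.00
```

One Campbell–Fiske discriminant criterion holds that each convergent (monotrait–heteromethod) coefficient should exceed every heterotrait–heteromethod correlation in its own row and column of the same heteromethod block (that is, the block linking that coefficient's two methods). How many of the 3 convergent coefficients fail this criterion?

Each convergent coefficient versus the relevant comparison correlations:
TI (methods 1·2): 0.43 vs {0.08, 0.11, 0.14, 0.21} → pass.
Hos (methods 1·2): 0.54 vs {0.11, 0.08, 0.35, 0.23} → pass.
SQ (methods 1·2): 0.36 vs {0.21, 0.14, 0.23, 0.35} → pass.
0 of 3 fail.

0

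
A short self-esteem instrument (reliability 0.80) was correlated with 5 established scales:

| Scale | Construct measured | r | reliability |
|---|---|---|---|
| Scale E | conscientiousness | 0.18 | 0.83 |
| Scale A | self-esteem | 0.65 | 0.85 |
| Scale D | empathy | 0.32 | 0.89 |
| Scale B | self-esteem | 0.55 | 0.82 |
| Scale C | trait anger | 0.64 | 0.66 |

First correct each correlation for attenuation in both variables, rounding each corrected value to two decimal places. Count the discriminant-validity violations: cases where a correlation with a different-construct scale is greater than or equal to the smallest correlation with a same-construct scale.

1

Disattenuated r (r / √(r_scale · r_new)):
  Scale E (disc): 0.18 / √(0.83·0.80) = 0.22
  Scale A (conv): 0.65 / √(0.85·0.80) = 0.79
  Scale D (disc): 0.32 / √(0.89·0.80) = 0.38
  Scale B (conv): 0.55 / √(0.82·0.80) = 0.68
  Scale C (disc): 0.64 / √(0.66·0.80) = 0.88
Smallest convergent = 0.68. Discriminant values: 0.22, 0.38, 0.88; count ≥ 0.68 → 1.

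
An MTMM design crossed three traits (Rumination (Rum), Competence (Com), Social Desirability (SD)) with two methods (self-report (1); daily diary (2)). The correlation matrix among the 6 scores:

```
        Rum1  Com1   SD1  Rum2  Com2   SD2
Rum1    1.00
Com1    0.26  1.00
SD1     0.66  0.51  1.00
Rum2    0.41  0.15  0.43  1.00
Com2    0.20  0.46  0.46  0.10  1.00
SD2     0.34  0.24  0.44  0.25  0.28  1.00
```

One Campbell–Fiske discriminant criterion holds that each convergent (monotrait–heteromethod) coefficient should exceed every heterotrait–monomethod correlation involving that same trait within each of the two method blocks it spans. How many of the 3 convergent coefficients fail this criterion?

3

Convergent coefficients and their comparison sets:
Rum (methods 1·2): 0.41 vs {0.26, 0.10, 0.66, 0.25} → fail.
Com (methods 1·2): 0.46 vs {0.26, 0.10, 0.51, 0.28} → fail.
SD (methods 1·2): 0.44 vs {0.66, 0.25, 0.51, 0.28} → fail.
3 of 3 fail.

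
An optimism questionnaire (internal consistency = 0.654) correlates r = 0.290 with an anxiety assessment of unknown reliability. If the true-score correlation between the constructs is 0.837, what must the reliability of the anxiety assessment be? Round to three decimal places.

0.184

r_true = r_obs / √(r_xx · r_yy) ⇒ 0.837 = 0.290 / √(0.654 · r_yy).
√(0.654 · r_yy) = 0.290 / 0.837 = 0.3465; 0.654 · r_yy = 0.1201; r_yy = 0.1201 / 0.654 ≈ 0.184.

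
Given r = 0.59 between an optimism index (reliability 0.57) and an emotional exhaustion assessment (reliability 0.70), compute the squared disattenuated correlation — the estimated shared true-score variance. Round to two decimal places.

Disattenuated r = 0.59 / √(0.57 × 0.70) = 0.59 / 0.6317 = 0.9340.
Shared true-score variance = 0.9340² = 0.8724 ≈ 0.87.

0.87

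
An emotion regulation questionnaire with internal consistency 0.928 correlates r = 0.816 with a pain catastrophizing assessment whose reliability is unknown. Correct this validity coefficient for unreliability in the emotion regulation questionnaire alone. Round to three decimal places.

0.847

Single correction: r_c = r_obs / √r_xx = 0.816 / √0.928 = 0.816 / 0.9633 ≈ 0.847.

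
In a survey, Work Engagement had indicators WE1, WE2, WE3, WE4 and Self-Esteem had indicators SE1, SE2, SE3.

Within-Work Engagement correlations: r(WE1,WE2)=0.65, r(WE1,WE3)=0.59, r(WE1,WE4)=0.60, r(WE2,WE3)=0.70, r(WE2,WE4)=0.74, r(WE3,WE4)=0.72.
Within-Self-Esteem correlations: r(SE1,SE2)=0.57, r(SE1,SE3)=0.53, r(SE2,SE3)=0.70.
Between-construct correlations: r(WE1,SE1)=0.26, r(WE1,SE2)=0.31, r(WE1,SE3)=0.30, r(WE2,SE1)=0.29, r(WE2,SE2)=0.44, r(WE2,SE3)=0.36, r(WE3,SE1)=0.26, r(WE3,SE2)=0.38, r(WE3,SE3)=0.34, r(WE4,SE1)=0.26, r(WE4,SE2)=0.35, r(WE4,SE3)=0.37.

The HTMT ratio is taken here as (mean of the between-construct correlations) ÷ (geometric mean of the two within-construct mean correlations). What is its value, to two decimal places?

Mean heterotrait r = 3.92/12 = 0.3267.
Mean within-WE = 4.00/6 = 0.6667; mean within-SE = 1.80/3 = 0.6000.
Geometric mean = √(0.6667 × 0.6000) = 0.6325.
HTMT = 0.3267 / 0.6325 = 0.52.

0.52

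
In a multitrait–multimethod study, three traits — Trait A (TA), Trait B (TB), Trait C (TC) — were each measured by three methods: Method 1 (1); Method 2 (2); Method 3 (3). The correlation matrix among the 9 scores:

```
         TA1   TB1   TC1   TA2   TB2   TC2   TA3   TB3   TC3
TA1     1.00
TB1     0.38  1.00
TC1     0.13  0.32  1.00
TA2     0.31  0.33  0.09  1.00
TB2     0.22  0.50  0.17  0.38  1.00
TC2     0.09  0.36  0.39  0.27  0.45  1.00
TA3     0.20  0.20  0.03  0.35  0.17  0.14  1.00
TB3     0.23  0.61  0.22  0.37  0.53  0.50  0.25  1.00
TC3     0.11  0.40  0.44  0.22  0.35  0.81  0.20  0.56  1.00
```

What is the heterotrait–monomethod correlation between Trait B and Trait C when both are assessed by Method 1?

Different traits, same method: r(TB1, TC1) = 0.32.

0.32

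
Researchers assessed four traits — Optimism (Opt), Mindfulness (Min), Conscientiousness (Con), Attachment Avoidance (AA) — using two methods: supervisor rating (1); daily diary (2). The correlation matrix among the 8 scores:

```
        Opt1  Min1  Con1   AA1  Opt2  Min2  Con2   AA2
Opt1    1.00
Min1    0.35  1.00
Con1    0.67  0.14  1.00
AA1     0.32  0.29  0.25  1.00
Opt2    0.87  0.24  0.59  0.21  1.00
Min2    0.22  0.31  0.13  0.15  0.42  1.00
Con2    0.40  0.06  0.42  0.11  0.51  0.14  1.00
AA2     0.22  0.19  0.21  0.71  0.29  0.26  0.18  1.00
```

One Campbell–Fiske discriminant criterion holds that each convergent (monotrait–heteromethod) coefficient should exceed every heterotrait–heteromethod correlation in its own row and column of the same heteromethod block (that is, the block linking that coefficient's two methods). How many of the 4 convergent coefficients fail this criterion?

1

Convergent coefficients and their comparison sets:
Opt (methods 1·2): 0.87 vs {0.22, 0.24, 0.40, 0.59, 0.22, 0.21} → pass.
Min (methods 1·2): 0.31 vs {0.24, 0.22, 0.06, 0.13, 0.19, 0.15} → pass.
Con (methods 1·2): 0.42 vs {0.59, 0.40, 0.13, 0.06, 0.21, 0.11} → fail.
AA (methods 1·2): 0.71 vs {0.21, 0.22, 0.15, 0.19, 0.11, 0.21} → pass.
1 of 4 fail.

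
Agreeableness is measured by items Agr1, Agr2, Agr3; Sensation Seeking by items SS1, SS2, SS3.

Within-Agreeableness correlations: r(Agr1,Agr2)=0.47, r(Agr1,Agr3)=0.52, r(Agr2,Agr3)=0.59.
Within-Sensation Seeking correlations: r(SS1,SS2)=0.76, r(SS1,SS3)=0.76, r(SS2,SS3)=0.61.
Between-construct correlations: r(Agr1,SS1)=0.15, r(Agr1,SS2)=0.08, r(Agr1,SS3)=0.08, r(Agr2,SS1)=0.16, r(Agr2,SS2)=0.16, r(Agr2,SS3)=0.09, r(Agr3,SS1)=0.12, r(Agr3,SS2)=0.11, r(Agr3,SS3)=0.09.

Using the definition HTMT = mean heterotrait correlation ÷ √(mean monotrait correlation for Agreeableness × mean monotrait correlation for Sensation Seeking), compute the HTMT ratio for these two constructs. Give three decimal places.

Mean heterotrait r = 1.04/9 = 0.1156.
Mean within-Agr = 1.58/3 = 0.5267; mean within-SS = 2.13/3 = 0.7100.
Geometric mean = √(0.5267 × 0.7100) = 0.6115.
HTMT = 0.1156 / 0.6115 = 0.189.

0.189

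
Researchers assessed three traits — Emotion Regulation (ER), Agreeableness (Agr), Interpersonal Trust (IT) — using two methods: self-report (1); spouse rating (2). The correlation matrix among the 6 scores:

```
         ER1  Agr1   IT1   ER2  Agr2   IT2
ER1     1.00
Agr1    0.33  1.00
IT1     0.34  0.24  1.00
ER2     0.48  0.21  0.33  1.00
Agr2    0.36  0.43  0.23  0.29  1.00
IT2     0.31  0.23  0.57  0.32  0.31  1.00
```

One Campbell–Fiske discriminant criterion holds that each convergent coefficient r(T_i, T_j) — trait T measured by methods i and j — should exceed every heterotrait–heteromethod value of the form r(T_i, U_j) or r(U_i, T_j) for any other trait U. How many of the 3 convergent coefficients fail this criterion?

Each convergent coefficient versus the relevant comparison correlations:
ER (methods 1·2): 0.48 vs {0.36, 0.21, 0.31, 0.33} → pass.
Agr (methods 1·2): 0.43 vs {0.21, 0.36, 0.23, 0.23} → pass.
IT (methods 1·2): 0.57 vs {0.33, 0.31, 0.23, 0.23} → pass.
0 of 3 fail.

0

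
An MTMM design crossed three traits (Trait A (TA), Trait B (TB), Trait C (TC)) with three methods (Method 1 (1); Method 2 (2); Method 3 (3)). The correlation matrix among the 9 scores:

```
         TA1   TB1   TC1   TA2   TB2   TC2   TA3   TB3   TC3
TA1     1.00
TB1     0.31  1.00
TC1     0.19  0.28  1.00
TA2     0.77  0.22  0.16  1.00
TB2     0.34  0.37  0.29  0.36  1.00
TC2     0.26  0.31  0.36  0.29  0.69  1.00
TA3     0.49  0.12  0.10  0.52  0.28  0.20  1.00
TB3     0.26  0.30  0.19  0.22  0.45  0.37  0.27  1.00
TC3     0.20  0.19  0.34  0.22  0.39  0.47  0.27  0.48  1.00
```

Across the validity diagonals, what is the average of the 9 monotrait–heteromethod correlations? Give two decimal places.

0.45

Convergent values: 0.77, 0.49, 0.52, 0.37, 0.30, 0.45, 0.36, 0.34, 0.47; mean = 4.07/9 = 0.45.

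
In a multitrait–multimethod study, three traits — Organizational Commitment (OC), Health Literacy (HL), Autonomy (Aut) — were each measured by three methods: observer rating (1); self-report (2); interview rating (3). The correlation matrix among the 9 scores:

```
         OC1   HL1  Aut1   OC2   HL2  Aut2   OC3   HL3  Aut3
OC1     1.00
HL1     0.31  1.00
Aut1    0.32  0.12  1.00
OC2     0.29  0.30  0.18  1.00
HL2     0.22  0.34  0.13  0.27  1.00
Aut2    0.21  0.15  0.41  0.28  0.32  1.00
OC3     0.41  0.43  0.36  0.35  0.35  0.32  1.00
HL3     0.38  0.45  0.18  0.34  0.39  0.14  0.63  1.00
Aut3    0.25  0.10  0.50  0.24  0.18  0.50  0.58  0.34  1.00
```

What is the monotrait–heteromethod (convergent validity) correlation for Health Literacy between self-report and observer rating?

0.34

Same trait (HL), different methods: r(HL2, HL1) = 0.34.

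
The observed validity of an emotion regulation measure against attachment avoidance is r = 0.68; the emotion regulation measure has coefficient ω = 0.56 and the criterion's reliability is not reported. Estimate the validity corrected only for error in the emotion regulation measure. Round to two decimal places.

0.91

Single correction: r_c = r_obs / √r_xx = 0.68 / √0.56 = 0.68 / 0.7483 ≈ 0.91.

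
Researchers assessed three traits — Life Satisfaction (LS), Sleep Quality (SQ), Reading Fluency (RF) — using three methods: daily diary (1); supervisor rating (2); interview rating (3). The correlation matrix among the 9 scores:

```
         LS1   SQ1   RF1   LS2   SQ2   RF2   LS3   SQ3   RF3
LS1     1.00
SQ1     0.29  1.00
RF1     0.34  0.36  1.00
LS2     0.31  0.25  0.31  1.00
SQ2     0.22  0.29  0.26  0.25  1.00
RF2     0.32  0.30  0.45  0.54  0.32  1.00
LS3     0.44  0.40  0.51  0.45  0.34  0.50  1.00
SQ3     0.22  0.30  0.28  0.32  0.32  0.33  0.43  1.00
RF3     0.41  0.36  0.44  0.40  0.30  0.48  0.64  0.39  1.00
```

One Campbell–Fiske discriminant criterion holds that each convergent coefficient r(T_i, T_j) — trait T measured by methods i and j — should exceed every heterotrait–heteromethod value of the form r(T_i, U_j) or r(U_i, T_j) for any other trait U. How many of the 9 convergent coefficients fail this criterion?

8

Checking each validity diagonal entry against its comparison values:
LS (methods 1·2): 0.31 vs {0.22, 0.25, 0.32, 0.31} → fail.
LS (methods 1·3): 0.44 vs {0.22, 0.40, 0.41, 0.51} → fail.
LS (methods 2·3): 0.45 vs {0.32, 0.34, 0.40, 0.50} → fail.
SQ (methods 1·2): 0.29 vs {0.25, 0.22, 0.30, 0.26} → fail.
SQ (methods 1·3): 0.30 vs {0.40, 0.22, 0.36, 0.28} → fail.
SQ (methods 2·3): 0.32 vs {0.34, 0.32, 0.30, 0.33} → fail.
RF (methods 1·2): 0.45 vs {0.31, 0.32, 0.26, 0.30} → pass.
RF (methods 1·3): 0.44 vs {0.51, 0.41, 0.28, 0.36} → fail.
RF (methods 2·3): 0.48 vs {0.50, 0.40, 0.33, 0.30} → fail.
8 of 9 fail.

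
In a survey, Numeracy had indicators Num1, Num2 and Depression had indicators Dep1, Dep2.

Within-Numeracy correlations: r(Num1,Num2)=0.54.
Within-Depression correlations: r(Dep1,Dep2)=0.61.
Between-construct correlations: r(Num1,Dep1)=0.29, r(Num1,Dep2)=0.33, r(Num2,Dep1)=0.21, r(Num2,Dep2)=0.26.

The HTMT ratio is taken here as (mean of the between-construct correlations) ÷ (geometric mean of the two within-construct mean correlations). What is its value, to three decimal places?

0.475

Mean heterotrait r = 1.09/4 = 0.2725.
Mean within-Num = 0.54/1 = 0.5400; mean within-Dep = 0.61/1 = 0.6100.
Geometric mean = √(0.5400 × 0.6100) = 0.5739.
HTMT = 0.2725 / 0.5739 = 0.475.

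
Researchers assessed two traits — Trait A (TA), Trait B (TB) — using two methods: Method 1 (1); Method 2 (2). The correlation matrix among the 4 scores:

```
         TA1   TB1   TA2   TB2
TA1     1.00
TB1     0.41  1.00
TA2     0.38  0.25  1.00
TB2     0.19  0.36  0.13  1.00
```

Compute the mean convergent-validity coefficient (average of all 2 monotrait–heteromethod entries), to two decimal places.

Convergent values: 0.38, 0.36; mean = 0.74/2 = 0.37.

0.37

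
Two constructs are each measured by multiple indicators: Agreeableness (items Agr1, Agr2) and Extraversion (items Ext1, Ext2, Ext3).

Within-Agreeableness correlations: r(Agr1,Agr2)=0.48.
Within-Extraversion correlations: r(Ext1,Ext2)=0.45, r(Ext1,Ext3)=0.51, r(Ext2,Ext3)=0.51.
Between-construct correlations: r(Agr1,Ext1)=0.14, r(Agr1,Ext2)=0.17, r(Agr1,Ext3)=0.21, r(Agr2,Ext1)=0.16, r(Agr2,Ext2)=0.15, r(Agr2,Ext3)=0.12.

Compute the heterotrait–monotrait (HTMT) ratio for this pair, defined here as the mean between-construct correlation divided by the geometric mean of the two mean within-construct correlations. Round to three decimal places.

0.326

Mean heterotrait r = 0.95/6 = 0.1583.
Mean within-Agr = 0.48/1 = 0.4800; mean within-Ext = 1.47/3 = 0.4900.
Geometric mean = √(0.4800 × 0.4900) = 0.4850.
HTMT = 0.1583 / 0.4850 = 0.326.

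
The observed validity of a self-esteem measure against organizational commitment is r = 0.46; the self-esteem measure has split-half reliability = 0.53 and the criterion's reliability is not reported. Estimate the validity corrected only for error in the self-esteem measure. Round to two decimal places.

0.63

Single correction: r_c = r_obs / √r_xx = 0.46 / √0.53 = 0.46 / 0.7280 ≈ 0.63.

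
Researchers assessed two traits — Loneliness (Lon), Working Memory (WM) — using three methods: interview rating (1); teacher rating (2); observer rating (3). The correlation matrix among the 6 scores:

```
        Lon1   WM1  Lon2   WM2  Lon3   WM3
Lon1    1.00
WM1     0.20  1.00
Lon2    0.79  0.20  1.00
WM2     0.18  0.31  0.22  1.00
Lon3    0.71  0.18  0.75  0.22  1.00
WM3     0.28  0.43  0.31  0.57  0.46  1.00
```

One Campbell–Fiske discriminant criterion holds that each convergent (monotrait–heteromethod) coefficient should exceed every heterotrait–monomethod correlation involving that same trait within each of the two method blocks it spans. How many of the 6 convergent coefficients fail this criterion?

1

Each convergent coefficient versus the relevant comparison correlations:
Lon (methods 1·2): 0.79 vs {0.20, 0.22} → pass.
Lon (methods 1·3): 0.71 vs {0.20, 0.46} → pass.
Lon (methods 2·3): 0.75 vs {0.22, 0.46} → pass.
WM (methods 1·2): 0.31 vs {0.20, 0.22} → pass.
WM (methods 1·3): 0.43 vs {0.20, 0.46} → fail.
WM (methods 2·3): 0.57 vs {0.22, 0.46} → pass.
1 of 6 fail.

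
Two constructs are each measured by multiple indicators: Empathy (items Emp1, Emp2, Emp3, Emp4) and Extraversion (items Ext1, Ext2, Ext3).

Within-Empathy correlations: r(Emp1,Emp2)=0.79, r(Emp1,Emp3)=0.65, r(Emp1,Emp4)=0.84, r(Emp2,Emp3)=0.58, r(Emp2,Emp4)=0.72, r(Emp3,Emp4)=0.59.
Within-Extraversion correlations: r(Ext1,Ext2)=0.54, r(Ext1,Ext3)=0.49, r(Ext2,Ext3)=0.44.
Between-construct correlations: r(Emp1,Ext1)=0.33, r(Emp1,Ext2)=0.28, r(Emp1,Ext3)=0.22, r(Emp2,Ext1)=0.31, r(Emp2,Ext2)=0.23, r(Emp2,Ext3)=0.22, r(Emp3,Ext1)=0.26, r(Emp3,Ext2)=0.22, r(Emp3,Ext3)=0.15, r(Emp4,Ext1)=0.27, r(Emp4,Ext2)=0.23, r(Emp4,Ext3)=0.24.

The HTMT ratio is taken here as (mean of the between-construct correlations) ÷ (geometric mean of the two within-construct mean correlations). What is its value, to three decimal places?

0.423

Mean heterotrait r = 2.96/12 = 0.2467.
Mean within-Emp = 4.17/6 = 0.6950; mean within-Ext = 1.47/3 = 0.4900.
Geometric mean = √(0.6950 × 0.4900) = 0.5836.
HTMT = 0.2467 / 0.5836 = 0.423.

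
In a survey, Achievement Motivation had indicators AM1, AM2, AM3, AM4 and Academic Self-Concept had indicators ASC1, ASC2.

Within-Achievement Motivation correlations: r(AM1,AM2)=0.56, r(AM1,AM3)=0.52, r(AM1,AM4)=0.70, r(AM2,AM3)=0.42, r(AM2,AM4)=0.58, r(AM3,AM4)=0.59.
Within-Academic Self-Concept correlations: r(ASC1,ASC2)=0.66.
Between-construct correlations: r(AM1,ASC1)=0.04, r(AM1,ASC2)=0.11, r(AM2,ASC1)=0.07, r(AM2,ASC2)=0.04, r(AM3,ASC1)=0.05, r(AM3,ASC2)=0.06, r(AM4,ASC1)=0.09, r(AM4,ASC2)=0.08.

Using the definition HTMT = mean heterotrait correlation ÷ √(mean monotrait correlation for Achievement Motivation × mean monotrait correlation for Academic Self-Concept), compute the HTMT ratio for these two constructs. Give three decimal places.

Mean between = 0.54/8 = 0.0675.
Mean within-AM = 3.37/6 = 0.5617; mean within-ASC = 0.66/1 = 0.6600.
Geometric mean = √(0.5617 × 0.6600) = 0.6089.
HTMT = 0.0675 / 0.6089 = 0.111.

0.111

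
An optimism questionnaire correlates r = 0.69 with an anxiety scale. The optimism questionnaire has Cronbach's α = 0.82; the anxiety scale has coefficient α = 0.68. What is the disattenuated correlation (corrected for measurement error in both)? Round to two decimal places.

0.92

r_true = r_obs / √(r_xx · r_yy) = 0.69 / √(0.82 × 0.68) = 0.69 / √0.5576 = 0.69 / 0.7467 ≈ 0.92.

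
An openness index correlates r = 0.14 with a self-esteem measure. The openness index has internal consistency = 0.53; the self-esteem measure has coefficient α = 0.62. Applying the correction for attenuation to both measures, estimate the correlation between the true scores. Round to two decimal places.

r_true = r_obs / √(r_xx · r_yy) = 0.14 / √(0.53 × 0.62) = 0.14 / √0.3286 = 0.14 / 0.5732 ≈ 0.24.

0.24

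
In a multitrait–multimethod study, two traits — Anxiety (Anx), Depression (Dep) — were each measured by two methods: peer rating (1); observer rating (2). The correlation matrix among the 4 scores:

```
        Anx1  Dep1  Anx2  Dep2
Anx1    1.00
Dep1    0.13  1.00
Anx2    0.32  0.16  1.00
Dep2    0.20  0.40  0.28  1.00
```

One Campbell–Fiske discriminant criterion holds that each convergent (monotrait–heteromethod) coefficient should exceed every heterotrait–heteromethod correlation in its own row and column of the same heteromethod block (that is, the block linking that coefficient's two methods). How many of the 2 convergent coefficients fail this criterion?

Checking each validity diagonal entry against its comparison values:
Anx (methods 1·2): 0.32 vs {0.20, 0.16} → pass.
Dep (methods 1·2): 0.40 vs {0.16, 0.20} → pass.
0 of 2 fail.

0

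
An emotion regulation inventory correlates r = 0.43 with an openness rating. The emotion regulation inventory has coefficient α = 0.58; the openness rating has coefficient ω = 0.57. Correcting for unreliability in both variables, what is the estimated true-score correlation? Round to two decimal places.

r_true = r_obs / √(r_xx · r_yy) = 0.43 / √(0.58 × 0.57) = 0.43 / √0.3306 = 0.43 / 0.5750 ≈ 0.75.

0.75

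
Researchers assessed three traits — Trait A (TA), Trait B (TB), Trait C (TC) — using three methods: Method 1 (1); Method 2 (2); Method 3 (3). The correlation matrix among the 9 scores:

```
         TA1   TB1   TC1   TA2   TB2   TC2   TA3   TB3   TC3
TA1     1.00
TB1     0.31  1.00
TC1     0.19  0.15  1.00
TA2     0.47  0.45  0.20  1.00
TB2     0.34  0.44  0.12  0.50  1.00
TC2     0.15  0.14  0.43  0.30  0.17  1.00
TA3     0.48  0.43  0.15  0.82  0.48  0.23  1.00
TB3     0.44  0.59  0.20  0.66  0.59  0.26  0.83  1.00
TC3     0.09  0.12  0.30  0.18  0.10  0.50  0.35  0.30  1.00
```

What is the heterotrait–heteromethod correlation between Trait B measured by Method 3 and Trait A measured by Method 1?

0.44

Different traits and methods: r(TB3, TA1) = 0.44.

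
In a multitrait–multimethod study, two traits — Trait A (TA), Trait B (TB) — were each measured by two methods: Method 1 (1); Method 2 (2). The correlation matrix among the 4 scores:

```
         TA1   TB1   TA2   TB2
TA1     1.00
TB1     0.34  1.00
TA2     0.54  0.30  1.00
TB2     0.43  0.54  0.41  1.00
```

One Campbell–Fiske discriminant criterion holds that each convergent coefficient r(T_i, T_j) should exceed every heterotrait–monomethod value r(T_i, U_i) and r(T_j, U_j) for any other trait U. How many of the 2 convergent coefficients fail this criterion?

Convergent coefficients and their comparison sets:
TA (methods 1·2): 0.54 vs {0.34, 0.41} → pass.
TB (methods 1·2): 0.54 vs {0.34, 0.41} → pass.
0 of 2 fail.

0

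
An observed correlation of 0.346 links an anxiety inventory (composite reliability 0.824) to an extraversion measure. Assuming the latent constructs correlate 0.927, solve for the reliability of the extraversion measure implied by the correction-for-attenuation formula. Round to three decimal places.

r_true = r_obs / √(r_xx · r_yy) ⇒ 0.927 = 0.346 / √(0.824 · r_yy).
√(0.824 · r_yy) = 0.346 / 0.927 = 0.3732; 0.824 · r_yy = 0.1393; r_yy = 0.1393 / 0.824 ≈ 0.169.

0.169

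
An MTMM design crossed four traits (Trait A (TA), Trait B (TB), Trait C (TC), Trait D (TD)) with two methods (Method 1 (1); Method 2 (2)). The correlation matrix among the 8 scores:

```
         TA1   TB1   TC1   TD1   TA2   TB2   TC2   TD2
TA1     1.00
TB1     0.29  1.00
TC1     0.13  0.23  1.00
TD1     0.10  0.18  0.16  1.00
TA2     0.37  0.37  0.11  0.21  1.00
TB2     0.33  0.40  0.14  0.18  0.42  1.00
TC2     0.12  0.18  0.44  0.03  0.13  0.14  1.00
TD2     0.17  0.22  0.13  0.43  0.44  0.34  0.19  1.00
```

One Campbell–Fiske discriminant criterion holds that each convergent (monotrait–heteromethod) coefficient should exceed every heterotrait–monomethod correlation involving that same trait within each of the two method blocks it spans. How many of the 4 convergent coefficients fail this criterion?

Each convergent coefficient versus the relevant comparison correlations:
TA (methods 1·2): 0.37 vs {0.29, 0.42, 0.13, 0.13, 0.10, 0.44} → fail.
TB (methods 1·2): 0.40 vs {0.29, 0.42, 0.23, 0.14, 0.18, 0.34} → fail.
TC (methods 1·2): 0.44 vs {0.13, 0.13, 0.23, 0.14, 0.16, 0.19} → pass.
TD (methods 1·2): 0.43 vs {0.10, 0.44, 0.18, 0.34, 0.16, 0.19} → fail.
3 of 4 fail.

3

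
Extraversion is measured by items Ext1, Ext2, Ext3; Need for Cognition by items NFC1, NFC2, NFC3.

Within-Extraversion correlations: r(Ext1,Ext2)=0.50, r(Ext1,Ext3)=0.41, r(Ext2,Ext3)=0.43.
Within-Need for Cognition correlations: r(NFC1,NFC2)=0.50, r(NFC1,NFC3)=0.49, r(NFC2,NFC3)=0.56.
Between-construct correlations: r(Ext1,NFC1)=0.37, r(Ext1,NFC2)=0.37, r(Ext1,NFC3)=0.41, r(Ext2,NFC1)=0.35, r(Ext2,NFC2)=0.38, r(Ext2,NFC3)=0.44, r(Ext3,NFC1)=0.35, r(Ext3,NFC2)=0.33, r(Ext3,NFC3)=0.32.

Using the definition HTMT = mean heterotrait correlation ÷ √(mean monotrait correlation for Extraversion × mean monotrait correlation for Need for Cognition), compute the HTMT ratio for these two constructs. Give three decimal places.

0.768

Mean heterotrait r = 3.32/9 = 0.3689.
Mean within-Ext = 1.34/3 = 0.4467; mean within-NFC = 1.55/3 = 0.5167.
Geometric mean = √(0.4467 × 0.5167) = 0.4804.
HTMT = 0.3689 / 0.4804 = 0.768.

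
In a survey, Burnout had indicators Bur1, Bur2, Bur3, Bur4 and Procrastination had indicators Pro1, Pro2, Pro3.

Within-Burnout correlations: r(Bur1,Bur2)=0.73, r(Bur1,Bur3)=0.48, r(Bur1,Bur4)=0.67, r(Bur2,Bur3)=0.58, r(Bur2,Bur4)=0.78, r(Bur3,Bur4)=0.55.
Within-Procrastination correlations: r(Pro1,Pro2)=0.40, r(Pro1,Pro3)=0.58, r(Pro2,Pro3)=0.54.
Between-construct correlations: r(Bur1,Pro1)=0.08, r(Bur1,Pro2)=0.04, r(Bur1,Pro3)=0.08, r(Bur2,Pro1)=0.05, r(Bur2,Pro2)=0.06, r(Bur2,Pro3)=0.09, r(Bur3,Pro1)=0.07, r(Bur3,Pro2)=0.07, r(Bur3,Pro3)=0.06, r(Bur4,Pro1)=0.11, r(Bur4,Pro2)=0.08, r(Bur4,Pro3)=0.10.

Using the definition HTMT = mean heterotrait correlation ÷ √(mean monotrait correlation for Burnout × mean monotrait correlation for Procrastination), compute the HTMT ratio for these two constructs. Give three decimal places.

Between-construct mean = 0.89/12 = 0.0742.
Mean within-Bur = 3.79/6 = 0.6317; mean within-Pro = 1.52/3 = 0.5067.
Geometric mean = √(0.6317 × 0.5067) = 0.5658.
HTMT = 0.0742 / 0.5658 = 0.131.

0.131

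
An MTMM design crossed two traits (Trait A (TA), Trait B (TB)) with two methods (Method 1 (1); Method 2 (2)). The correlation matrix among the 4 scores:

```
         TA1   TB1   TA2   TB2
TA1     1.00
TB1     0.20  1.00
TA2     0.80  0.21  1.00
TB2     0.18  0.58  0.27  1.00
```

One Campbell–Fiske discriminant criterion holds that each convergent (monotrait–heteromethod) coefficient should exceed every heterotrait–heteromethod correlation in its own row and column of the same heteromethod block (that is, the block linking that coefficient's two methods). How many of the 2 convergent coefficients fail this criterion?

Convergent coefficients and their comparison sets:
TA (methods 1·2): 0.80 vs {0.18, 0.21} → pass.
TB (methods 1·2): 0.58 vs {0.21, 0.18} → pass.
0 of 2 fail.

0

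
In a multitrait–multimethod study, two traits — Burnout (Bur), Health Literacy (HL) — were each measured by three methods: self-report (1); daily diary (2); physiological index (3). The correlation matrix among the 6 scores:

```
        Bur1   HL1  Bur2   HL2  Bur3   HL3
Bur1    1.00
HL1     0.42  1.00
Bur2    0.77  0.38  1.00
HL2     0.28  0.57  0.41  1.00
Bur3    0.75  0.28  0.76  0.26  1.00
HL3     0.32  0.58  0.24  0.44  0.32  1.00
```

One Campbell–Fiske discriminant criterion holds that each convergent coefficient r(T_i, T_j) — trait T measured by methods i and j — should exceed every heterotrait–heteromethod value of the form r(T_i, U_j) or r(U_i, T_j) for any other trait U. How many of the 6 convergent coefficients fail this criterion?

Each convergent coefficient versus the relevant comparison correlations:
Bur (methods 1·2): 0.77 vs {0.28, 0.38} → pass.
Bur (methods 1·3): 0.75 vs {0.32, 0.28} → pass.
Bur (methods 2·3): 0.76 vs {0.24, 0.26} → pass.
HL (methods 1·2): 0.57 vs {0.38, 0.28} → pass.
HL (methods 1·3): 0.58 vs {0.28, 0.32} → pass.
HL (methods 2·3): 0.44 vs {0.26, 0.24} → pass.
0 of 6 fail.

0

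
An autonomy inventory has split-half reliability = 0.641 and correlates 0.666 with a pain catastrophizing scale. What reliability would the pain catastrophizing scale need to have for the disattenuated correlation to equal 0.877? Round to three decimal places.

r_true = r_obs / √(r_xx · r_yy) ⇒ 0.877 = 0.666 / √(0.641 · r_yy).
√(0.641 · r_yy) = 0.666 / 0.877 = 0.7594; 0.641 · r_yy = 0.5767; r_yy = 0.5767 / 0.641 ≈ 0.900.

0.900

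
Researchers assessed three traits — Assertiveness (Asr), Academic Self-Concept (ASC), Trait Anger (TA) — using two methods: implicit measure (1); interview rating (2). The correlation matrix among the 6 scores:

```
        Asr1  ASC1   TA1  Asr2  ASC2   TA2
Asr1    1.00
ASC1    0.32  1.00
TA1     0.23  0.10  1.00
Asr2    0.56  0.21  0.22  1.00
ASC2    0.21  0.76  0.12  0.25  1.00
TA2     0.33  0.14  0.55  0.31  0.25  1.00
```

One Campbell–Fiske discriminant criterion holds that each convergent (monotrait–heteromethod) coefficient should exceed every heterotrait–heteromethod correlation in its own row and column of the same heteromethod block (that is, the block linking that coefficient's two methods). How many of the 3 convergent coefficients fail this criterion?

0

Each convergent coefficient versus the relevant comparison correlations:
Asr (methods 1·2): 0.56 vs {0.21, 0.21, 0.33, 0.22} → pass.
ASC (methods 1·2): 0.76 vs {0.21, 0.21, 0.14, 0.12} → pass.
TA (methods 1·2): 0.55 vs {0.22, 0.33, 0.12, 0.14} → pass.
0 of 3 fail.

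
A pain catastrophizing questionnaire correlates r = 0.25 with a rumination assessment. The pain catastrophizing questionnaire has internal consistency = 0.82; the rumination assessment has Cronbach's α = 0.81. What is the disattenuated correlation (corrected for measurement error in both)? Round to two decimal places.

r_true = r_obs / √(r_xx · r_yy) = 0.25 / √(0.82 × 0.81) = 0.25 / √0.6642 = 0.25 / 0.8150 ≈ 0.31.

0.31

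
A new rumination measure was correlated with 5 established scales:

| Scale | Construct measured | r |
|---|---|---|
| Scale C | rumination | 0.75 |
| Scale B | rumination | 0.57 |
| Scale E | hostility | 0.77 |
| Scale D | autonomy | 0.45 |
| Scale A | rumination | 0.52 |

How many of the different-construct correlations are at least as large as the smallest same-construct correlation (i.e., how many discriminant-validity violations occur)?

Convergent (same construct = rumination): Scale C, Scale B, Scale A.
Smallest convergent = 0.52. Discriminant values: 0.77, 0.45; count ≥ 0.52 → 1.

1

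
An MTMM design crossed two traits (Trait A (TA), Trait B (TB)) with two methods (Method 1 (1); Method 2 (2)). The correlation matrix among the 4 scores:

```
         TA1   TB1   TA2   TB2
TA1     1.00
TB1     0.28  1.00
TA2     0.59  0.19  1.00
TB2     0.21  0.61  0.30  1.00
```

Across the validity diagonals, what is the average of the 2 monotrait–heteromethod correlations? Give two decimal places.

Convergent values: 0.59, 0.61; mean = 1.20/2 = 0.60.

0.60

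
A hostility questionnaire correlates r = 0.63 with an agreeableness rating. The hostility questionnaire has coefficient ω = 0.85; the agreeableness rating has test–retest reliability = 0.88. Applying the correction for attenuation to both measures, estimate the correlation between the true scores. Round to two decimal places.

r_true = r_obs / √(r_xx · r_yy) = 0.63 / √(0.85 × 0.88) = 0.63 / √0.7480 = 0.63 / 0.8649 ≈ 0.73.

0.73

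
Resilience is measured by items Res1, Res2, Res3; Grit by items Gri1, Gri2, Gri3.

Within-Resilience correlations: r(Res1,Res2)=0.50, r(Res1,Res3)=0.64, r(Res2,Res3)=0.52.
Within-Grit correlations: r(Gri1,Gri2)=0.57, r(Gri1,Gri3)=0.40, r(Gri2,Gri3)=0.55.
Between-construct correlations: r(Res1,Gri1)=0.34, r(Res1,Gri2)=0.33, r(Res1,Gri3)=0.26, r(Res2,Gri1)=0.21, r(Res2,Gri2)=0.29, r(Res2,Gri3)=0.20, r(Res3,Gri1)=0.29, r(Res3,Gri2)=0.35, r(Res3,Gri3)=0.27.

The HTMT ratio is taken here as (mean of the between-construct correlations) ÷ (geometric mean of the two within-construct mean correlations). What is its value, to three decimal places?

0.533

Mean heterotrait r = 2.54/9 = 0.2822.
Mean within-Res = 1.66/3 = 0.5533; mean within-Gri = 1.52/3 = 0.5067.
Geometric mean = √(0.5533 × 0.5067) = 0.5295.
HTMT = 0.2822 / 0.5295 = 0.533.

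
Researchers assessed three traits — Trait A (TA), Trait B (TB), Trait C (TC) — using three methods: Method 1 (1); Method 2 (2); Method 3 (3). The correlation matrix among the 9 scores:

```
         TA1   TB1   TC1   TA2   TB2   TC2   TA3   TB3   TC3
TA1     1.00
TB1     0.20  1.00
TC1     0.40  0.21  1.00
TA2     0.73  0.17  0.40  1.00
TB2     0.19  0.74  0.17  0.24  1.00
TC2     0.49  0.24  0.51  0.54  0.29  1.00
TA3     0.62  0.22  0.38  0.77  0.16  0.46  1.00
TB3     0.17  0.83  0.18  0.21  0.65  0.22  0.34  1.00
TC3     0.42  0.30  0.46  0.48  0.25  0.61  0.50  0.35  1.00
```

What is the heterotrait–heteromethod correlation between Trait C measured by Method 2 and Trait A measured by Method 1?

Different traits and methods: r(TC2, TA1) = 0.49.

0.49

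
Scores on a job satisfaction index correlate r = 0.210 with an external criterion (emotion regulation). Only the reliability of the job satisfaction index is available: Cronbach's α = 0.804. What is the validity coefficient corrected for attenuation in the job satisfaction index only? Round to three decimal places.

0.234

Single correction: r_c = r_obs / √r_xx = 0.210 / √0.804 = 0.210 / 0.8967 ≈ 0.234.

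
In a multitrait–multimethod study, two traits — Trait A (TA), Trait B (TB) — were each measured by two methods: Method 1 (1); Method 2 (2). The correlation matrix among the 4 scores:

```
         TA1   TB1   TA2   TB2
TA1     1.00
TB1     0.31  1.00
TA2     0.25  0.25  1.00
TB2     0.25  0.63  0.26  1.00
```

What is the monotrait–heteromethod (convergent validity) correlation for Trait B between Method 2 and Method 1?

0.63

Same trait (TB), different methods: r(TB2, TB1) = 0.63.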